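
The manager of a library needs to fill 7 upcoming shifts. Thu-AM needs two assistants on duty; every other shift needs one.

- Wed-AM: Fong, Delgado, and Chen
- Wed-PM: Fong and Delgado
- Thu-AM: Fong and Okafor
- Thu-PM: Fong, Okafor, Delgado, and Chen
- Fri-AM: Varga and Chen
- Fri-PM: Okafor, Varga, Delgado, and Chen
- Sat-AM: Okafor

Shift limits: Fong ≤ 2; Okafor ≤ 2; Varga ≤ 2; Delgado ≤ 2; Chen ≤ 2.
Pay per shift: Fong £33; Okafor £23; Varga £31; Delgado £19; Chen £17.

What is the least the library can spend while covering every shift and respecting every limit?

Thu-AM can only be covered by Fong and Okafor, so that assignment is forced.
Sat-AM can only be covered by Okafor, so that assignment is forced.
Picking the cheapest available assistant for each shift independently would cost £166, but that ignores the shift limits.
An optimal schedule: Wed-AM→Chen, Wed-PM→Delgado, Thu-AM→Okafor+Fong, Thu-PM→Delgado, Fri-AM→Chen, Fri-PM→Varga, Sat-AM→Okafor.
Total: 17 + 19 + 23 + 33 + 19 + 17 + 31 + 23 = £182.

£182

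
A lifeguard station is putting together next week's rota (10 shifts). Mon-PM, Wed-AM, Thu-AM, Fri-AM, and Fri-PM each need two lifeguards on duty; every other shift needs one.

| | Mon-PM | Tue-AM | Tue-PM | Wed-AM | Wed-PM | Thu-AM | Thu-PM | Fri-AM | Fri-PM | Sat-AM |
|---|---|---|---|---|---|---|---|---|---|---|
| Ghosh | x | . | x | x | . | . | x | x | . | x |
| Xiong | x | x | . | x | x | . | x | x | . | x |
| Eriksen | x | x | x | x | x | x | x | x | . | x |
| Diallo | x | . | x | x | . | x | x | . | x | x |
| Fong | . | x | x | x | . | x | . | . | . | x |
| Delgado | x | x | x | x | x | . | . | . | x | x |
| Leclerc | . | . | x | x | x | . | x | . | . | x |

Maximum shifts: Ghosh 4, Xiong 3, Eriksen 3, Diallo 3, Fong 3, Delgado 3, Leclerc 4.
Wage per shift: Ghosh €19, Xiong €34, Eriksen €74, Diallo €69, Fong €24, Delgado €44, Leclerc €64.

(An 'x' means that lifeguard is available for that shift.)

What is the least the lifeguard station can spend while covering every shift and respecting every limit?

€520

Fri-PM can only be covered by Diallo and Delgado, so that assignment is forced.
Picking the cheapest available lifeguard for each shift independently would cost €470, but that ignores the shift limits.
An optimal schedule: Mon-PM→Xiong+Delgado, Tue-AM→Fong, Tue-PM→Ghosh, Wed-AM→Fong+Delgado, Wed-PM→Xiong, Thu-AM→Fong+Diallo, Thu-PM→Ghosh, Fri-AM→Ghosh+Xiong, Fri-PM→Delgado+Diallo, Sat-AM→Ghosh.
Total: 34 + 44 + 24 + 19 + 24 + 44 + 34 + 24 + 69 + 19 + 19 + 34 + 44 + 69 + 19 = €520.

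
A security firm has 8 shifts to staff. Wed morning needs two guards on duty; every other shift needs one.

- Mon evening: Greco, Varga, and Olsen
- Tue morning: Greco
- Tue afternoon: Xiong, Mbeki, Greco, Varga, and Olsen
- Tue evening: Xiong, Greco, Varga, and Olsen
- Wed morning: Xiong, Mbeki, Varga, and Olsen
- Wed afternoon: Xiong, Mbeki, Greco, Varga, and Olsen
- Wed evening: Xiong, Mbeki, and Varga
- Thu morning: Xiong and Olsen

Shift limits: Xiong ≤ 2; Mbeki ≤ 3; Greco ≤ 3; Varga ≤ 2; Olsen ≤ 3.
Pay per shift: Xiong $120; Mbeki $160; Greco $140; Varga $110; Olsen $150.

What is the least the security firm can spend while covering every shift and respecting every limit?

$1180

Tue morning can only be covered by Greco, so that assignment is forced.
Picking the cheapest available guard for each shift independently would cost $1040, but that ignores the shift limits.
An optimal schedule: Mon evening→Varga, Tue morning→Greco, Tue afternoon→Greco, Tue evening→Greco, Wed morning→Xiong+Olsen, Wed afternoon→Olsen, Wed evening→Varga, Thu morning→Xiong.
Total: 110 + 140 + 140 + 140 + 120 + 150 + 150 + 110 + 120 = $1180.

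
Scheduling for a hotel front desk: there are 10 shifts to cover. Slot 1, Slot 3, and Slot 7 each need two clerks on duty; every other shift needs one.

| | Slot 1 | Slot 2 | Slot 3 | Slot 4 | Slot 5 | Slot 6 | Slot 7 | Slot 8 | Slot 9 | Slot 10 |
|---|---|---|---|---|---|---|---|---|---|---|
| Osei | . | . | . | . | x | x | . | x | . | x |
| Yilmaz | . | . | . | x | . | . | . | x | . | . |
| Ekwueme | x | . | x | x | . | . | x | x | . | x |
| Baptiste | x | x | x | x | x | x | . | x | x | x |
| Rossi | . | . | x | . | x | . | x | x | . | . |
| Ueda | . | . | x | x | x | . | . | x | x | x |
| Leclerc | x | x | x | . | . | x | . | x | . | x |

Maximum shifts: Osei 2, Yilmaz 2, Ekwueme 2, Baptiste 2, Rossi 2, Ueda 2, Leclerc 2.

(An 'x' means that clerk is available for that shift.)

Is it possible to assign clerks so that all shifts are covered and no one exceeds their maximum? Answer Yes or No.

Yes

Slot 7 can only be covered by Ekwueme and Rossi, so that assignment is forced.
One valid schedule: Slot 1→Ekwueme+Leclerc, Slot 2→Baptiste, Slot 3→Rossi+Ueda, Slot 4→Yilmaz, Slot 5→Osei, Slot 6→Osei, Slot 7→Ekwueme+Rossi, Slot 8→Yilmaz, Slot 9→Baptiste, Slot 10→Ueda.
Loads: Osei 2/2, Yilmaz 2/2, Ekwueme 2/2, Baptiste 2/2, Rossi 2/2, Ueda 2/2, Leclerc 1/2 — all within limits.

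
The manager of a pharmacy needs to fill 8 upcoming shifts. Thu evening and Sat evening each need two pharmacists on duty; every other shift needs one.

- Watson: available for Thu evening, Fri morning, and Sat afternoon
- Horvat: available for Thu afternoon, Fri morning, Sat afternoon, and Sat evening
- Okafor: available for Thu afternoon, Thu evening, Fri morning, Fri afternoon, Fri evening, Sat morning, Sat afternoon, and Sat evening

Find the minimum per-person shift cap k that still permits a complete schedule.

With 3 pharmacists and 10 worker-slots to fill, someone must work at least ⌈10/3⌉ = 4 shifts, so k ≥ 4.
k = 4 fails: Shifts {Thu evening, Fri afternoon, Fri evening, Sat morning, Sat evening} need 7 worker-slots in total, but the pharmacists available for any of those shifts (Watson, Horvat, and Okafor) can supply at most 6 among them. So no valid schedule exists.
k = 5 works: Thu afternoon→Horvat, Thu evening→Watson+Okafor, Fri morning→Watson, Fri afternoon→Okafor, Fri evening→Okafor, Sat morning→Okafor, Sat afternoon→Watson, Sat evening→Horvat+Okafor.
Loads: Watson 3, Horvat 2, Okafor 5 — all ≤ 5.

5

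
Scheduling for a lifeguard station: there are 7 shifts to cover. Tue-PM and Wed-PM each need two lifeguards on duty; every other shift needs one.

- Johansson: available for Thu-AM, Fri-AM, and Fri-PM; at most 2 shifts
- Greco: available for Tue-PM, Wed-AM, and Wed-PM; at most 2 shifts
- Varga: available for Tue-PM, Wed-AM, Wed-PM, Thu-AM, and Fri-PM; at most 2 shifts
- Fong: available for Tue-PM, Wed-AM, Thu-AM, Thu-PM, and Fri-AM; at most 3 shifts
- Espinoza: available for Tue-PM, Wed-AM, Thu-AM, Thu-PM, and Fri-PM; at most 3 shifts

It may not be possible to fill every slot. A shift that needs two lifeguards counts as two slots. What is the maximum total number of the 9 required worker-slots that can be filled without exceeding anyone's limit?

9

Total capacity across all lifeguards is 2+2+2+3+3 = 12, and 9 slots are needed, so at most 9 can be filled.
An assignment achieving 9: Tue-PM→Greco+Varga, Wed-AM→Fong, Wed-PM→Greco+Varga, Thu-AM→Fong, Thu-PM→Fong, Fri-AM→Johansson, Fri-PM→Johansson.
Loads: Johansson 2/2, Greco 2/2, Varga 2/2, Fong 3/3, Espinoza 0/3.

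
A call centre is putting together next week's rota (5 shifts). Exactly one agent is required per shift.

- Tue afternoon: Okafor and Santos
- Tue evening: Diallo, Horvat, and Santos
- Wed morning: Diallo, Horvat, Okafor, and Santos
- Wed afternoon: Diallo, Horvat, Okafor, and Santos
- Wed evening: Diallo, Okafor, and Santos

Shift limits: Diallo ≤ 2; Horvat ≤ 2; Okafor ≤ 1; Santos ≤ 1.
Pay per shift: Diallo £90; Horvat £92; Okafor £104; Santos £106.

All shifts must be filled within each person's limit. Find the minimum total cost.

£468

Picking the cheapest available agent for each shift independently would cost £464, but that ignores the shift limits.
An optimal schedule: Tue afternoon→Okafor, Tue evening→Diallo, Wed morning→Horvat, Wed afternoon→Horvat, Wed evening→Diallo.
Total: 104 + 90 + 92 + 92 + 90 = £468.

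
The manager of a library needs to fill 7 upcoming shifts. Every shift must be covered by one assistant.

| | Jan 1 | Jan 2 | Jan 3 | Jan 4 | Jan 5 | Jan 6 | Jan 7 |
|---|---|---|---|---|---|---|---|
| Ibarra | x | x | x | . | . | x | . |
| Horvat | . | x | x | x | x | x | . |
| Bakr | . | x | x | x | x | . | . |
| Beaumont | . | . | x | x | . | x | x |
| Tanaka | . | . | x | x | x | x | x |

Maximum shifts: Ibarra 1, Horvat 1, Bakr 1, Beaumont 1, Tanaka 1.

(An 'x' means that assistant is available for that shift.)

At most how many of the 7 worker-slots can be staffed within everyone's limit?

5

Total capacity across all assistants is 1+1+1+1+1 = 5, and 7 slots are needed, so at most 5 can be filled.
An assignment achieving 5: Jan 1→Ibarra, Jan 2→Horvat, Jan 4→Tanaka, Jan 5→Bakr, Jan 7→Beaumont.
Loads: Ibarra 1/1, Horvat 1/1, Bakr 1/1, Beaumont 1/1, Tanaka 1/1.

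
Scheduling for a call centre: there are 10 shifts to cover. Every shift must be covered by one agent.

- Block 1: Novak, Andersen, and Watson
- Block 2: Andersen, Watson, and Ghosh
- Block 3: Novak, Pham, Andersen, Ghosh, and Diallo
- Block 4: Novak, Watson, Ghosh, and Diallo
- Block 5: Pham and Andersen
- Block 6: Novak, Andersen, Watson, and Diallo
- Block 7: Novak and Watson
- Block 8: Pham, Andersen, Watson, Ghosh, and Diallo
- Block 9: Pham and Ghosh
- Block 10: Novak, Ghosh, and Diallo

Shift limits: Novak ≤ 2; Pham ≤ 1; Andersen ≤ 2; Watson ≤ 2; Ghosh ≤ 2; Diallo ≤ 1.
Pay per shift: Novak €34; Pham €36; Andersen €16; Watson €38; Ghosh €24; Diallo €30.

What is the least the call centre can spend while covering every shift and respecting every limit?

Picking the cheapest available agent for each shift independently would cost €202, but that ignores the shift limits.
An optimal schedule: Block 1→Novak, Block 2→Andersen, Block 3→Diallo, Block 4→Watson, Block 5→Pham, Block 6→Andersen, Block 7→Novak, Block 8→Watson, Block 9→Ghosh, Block 10→Ghosh.
Total: 34 + 16 + 30 + 38 + 36 + 16 + 34 + 38 + 24 + 24 = €290.

€290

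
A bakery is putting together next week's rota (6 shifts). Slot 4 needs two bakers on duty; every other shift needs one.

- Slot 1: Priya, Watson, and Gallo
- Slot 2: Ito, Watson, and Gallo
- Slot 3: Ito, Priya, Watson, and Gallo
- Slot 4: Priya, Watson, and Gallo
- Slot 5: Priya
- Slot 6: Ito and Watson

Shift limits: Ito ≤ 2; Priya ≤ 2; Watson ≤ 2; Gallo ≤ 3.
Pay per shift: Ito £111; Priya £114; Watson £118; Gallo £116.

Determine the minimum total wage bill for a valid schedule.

£798

Slot 5 can only be covered by Priya, so that assignment is forced.
Picking the cheapest available baker for each shift independently would cost £791, but that ignores the shift limits.
An optimal schedule: Slot 1→Gallo, Slot 2→Ito, Slot 3→Gallo, Slot 4→Priya+Gallo, Slot 5→Priya, Slot 6→Ito.
Total: 116 + 111 + 116 + 114 + 116 + 114 + 111 = £798.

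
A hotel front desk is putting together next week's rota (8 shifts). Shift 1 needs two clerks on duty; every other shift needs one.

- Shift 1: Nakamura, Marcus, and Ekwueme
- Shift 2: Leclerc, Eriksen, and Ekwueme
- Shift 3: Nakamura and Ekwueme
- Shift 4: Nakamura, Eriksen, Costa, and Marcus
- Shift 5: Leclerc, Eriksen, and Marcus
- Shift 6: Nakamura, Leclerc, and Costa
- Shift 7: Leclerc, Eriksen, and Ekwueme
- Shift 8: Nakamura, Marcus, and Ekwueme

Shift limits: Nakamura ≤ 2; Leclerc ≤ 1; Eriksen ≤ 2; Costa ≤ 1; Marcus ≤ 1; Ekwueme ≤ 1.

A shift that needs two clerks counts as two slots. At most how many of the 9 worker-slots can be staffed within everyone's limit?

Total capacity across all clerks is 2+1+2+1+1+1 = 8, and 9 slots are needed, so at most 8 can be filled.
An assignment achieving 8: Shift 1→Nakamura+Marcus, Shift 2→Leclerc, Shift 3→Nakamura, Shift 5→Eriksen, Shift 6→Costa, Shift 7→Eriksen, Shift 8→Ekwueme.
Loads: Nakamura 2/2, Leclerc 1/1, Eriksen 2/2, Costa 1/1, Marcus 1/1, Ekwueme 1/1.

8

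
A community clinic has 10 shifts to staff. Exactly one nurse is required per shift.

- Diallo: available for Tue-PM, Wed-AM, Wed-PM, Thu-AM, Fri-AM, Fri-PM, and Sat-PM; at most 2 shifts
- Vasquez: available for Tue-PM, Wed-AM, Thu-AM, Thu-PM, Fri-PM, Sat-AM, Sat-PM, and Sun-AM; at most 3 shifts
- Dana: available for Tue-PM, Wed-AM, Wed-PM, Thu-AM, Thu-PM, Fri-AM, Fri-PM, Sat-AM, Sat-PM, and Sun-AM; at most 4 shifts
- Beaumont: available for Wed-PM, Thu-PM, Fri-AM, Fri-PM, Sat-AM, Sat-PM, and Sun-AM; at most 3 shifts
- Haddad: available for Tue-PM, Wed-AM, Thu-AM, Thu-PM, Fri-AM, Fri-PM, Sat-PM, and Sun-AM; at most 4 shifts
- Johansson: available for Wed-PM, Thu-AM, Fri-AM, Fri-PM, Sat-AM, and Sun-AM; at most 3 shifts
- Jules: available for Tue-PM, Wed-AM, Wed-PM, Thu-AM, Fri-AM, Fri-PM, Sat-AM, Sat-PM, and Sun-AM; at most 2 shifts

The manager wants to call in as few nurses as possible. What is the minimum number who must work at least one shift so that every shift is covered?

3

10 slots to fill and no one can take more than 4, so at least ⌈10/4⌉ = 3 nurses are needed.
Diallo, Dana, and Haddad alone can cover everything: Tue-PM→Diallo, Wed-AM→Dana, Wed-PM→Diallo, Thu-AM→Haddad, Thu-PM→Dana, Fri-AM→Haddad, Fri-PM→Haddad, Sat-AM→Dana, Sat-PM→Haddad, Sun-AM→Dana.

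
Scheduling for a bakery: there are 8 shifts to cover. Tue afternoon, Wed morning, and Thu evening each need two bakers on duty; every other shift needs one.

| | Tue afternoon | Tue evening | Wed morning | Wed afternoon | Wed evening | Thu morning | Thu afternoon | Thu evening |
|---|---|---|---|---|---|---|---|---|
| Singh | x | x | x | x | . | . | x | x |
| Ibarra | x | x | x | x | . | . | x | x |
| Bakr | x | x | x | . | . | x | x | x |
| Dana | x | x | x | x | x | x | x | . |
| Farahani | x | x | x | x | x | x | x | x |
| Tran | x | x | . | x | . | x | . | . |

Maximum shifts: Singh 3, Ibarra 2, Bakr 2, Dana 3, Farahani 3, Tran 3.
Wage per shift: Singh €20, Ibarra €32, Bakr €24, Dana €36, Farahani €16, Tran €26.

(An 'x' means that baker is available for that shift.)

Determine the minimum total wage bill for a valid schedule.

Picking the cheapest available baker for each shift independently would cost €188, but that ignores the shift limits.
An optimal schedule: Tue afternoon→Singh+Tran, Tue evening→Tran, Wed morning→Singh+Bakr, Wed afternoon→Tran, Wed evening→Farahani, Thu morning→Farahani, Thu afternoon→Farahani, Thu evening→Singh+Bakr.
Total: 20 + 26 + 26 + 20 + 24 + 26 + 16 + 16 + 16 + 20 + 24 = €234.

€234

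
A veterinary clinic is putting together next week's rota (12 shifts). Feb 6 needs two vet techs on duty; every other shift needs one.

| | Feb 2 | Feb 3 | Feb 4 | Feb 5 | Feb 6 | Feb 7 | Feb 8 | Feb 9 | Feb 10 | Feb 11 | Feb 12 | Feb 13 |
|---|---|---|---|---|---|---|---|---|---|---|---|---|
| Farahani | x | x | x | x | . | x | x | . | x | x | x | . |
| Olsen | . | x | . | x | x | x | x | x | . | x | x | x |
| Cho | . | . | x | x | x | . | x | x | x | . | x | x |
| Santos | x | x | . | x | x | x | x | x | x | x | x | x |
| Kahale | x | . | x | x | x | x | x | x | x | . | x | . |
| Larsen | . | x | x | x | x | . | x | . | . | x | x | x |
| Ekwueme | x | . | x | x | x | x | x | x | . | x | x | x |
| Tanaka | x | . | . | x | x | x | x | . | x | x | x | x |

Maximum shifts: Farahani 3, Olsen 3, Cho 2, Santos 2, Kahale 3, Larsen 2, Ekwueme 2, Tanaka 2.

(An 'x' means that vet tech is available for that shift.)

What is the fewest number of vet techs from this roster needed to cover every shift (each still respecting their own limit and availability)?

13 slots to fill and no one can take more than 3, so at least ⌈13/3⌉ = 5 vet techs are needed.
Farahani, Olsen, Cho, Santos, and Kahale alone can cover everything: Feb 2→Farahani, Feb 3→Farahani, Feb 4→Farahani, Feb 5→Santos, Feb 6→Santos+Kahale, Feb 7→Olsen, Feb 8→Kahale, Feb 9→Cho, Feb 10→Cho, Feb 11→Olsen, Feb 12→Kahale, Feb 13→Olsen.

5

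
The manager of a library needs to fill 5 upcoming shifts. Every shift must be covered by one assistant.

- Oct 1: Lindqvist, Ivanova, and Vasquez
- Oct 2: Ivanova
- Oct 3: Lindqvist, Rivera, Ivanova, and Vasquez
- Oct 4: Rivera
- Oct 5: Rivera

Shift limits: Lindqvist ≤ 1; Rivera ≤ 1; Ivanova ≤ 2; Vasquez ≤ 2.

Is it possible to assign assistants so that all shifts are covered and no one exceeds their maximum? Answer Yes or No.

No

Total capacity is 6 and 5 slots are needed, so capacity alone doesn't rule it out.
Shifts {Oct 4, Oct 5} need 2 worker-slots in total, but the assistants available for any of those shifts (Rivera) can supply at most 1 among them. So no valid schedule exists.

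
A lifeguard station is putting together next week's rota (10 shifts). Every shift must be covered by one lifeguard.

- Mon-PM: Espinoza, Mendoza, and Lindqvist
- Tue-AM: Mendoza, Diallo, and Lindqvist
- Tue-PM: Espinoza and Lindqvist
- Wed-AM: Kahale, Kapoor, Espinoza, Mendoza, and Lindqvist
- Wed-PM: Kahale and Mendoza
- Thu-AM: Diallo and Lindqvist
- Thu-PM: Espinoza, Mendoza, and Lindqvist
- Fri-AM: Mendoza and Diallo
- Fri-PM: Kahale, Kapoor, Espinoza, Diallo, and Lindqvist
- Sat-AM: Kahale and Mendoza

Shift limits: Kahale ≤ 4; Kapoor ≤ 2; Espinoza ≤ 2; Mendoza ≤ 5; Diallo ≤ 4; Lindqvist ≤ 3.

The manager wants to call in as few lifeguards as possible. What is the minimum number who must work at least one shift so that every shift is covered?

10 slots to fill and no one can take more than 5, so at least ⌈10/5⌉ = 2 lifeguards are needed.
Any 2 lifeguards together have capacity at most 5+4 = 9 < 10 slots, so 2 can never suffice.
Kahale, Mendoza, and Lindqvist alone can cover everything: Mon-PM→Mendoza, Tue-AM→Mendoza, Tue-PM→Lindqvist, Wed-AM→Kahale, Wed-PM→Kahale, Thu-AM→Lindqvist, Thu-PM→Mendoza, Fri-AM→Mendoza, Fri-PM→Kahale, Sat-AM→Kahale.

3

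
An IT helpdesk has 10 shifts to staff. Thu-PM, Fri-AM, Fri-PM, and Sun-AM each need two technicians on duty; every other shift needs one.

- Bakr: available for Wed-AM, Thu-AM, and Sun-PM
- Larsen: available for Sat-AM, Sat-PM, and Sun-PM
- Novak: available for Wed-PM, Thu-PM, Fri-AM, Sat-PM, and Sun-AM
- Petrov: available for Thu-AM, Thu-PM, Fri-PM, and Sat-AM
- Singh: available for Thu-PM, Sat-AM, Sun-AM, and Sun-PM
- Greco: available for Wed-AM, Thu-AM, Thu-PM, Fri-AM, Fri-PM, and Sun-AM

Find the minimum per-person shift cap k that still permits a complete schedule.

With 6 technicians and 14 worker-slots to fill, someone must work at least ⌈14/6⌉ = 3 shifts, so k ≥ 3.
k = 3 works: Wed-AM→Bakr, Wed-PM→Novak, Thu-AM→Bakr, Thu-PM→Petrov+Singh, Fri-AM→Novak+Greco, Fri-PM→Petrov+Greco, Sat-AM→Larsen, Sat-PM→Larsen, Sun-AM→Novak+Singh, Sun-PM→Bakr.
Loads: Bakr 3, Larsen 2, Novak 3, Petrov 2, Singh 2, Greco 2 — all ≤ 3.

3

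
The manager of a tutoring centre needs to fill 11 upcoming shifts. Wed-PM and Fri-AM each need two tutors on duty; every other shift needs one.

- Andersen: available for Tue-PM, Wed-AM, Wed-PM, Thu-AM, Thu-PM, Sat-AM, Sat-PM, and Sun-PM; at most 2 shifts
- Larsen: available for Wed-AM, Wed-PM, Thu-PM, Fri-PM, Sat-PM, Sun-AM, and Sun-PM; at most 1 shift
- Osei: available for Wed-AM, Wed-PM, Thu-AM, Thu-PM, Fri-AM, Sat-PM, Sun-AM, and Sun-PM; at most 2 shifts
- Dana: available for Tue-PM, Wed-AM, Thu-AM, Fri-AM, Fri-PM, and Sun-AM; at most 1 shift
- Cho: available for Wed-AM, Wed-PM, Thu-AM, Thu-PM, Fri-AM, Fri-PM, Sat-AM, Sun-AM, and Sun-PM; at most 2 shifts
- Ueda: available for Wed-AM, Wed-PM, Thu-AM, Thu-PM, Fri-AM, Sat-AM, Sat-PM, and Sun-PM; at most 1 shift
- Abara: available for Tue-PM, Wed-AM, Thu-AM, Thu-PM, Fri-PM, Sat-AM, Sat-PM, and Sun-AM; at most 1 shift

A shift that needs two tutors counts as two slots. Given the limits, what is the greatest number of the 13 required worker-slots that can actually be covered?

10

Total capacity across all tutors is 2+1+2+1+2+1+1 = 10, and 13 slots are needed, so at most 10 can be filled.
An assignment achieving 10: Tue-PM→Andersen, Wed-PM→Osei+Cho, Thu-AM→Abara, Fri-AM→Osei+Dana, Fri-PM→Larsen, Sat-AM→Andersen, Sat-PM→Ueda, Sun-AM→Cho.
Loads: Andersen 2/2, Larsen 1/1, Osei 2/2, Dana 1/1, Cho 2/2, Ueda 1/1, Abara 1/1.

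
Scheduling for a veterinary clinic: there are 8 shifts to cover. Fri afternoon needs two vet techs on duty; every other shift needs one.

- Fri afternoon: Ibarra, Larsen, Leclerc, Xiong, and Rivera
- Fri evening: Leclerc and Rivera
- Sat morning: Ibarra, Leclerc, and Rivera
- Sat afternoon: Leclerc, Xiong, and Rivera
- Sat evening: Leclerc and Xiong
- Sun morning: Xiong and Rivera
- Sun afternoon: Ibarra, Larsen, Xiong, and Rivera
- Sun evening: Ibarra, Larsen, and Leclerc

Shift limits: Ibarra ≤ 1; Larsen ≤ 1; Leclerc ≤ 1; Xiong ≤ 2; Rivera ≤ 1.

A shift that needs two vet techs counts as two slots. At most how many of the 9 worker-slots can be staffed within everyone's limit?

6

Total capacity across all vet techs is 1+1+1+2+1 = 6, and 9 slots are needed, so at most 6 can be filled.
An assignment achieving 6: Fri evening→Leclerc, Sat morning→Ibarra, Sat afternoon→Rivera, Sat evening→Xiong, Sun morning→Xiong, Sun evening→Larsen.
Loads: Ibarra 1/1, Larsen 1/1, Leclerc 1/1, Xiong 2/2, Rivera 1/1.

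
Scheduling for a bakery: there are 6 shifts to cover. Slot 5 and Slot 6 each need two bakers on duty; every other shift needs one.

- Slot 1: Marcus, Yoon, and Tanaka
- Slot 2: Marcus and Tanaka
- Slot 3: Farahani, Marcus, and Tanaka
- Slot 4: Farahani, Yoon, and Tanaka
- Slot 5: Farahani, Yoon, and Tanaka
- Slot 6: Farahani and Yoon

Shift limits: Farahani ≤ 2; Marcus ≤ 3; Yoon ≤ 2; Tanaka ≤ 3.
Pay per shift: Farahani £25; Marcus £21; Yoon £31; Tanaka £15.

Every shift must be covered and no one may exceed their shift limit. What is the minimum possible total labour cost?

£168

Slot 6 can only be covered by Farahani and Yoon, so that assignment is forced.
Picking the cheapest available baker for each shift independently would cost £156, but that ignores the shift limits.
An optimal schedule: Slot 1→Marcus, Slot 2→Tanaka, Slot 3→Marcus, Slot 4→Tanaka, Slot 5→Tanaka+Farahani, Slot 6→Farahani+Yoon.
Total: 21 + 15 + 21 + 15 + 15 + 25 + 25 + 31 = £168.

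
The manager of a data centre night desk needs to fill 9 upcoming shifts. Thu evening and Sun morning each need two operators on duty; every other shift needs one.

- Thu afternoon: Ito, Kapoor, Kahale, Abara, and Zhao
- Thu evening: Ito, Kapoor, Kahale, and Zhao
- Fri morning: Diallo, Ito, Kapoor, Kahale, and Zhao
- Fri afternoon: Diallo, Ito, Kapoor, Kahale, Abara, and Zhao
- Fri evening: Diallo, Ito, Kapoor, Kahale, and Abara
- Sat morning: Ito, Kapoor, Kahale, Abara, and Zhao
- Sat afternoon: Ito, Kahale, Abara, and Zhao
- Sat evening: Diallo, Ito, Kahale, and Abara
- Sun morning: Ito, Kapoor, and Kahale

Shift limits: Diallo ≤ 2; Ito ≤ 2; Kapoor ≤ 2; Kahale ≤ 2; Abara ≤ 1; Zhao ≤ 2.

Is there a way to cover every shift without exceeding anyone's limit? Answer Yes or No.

Yes

One valid schedule: Thu afternoon→Kapoor, Thu evening→Kahale+Zhao, Fri morning→Diallo, Fri afternoon→Zhao, Fri evening→Kahale, Sat morning→Abara, Sat afternoon→Ito, Sat evening→Diallo, Sun morning→Ito+Kapoor.
Loads: Diallo 2/2, Ito 2/2, Kapoor 2/2, Kahale 2/2, Abara 1/1, Zhao 2/2 — all within limits.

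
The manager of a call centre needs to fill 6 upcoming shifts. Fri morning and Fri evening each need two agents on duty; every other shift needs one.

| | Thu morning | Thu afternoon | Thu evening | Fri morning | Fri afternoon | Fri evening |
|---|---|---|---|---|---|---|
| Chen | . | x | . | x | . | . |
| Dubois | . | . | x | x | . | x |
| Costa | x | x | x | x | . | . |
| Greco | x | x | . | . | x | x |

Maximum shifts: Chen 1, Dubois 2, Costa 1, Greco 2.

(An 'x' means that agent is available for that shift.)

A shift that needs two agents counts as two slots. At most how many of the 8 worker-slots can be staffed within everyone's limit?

Total capacity across all agents is 1+2+1+2 = 6, and 8 slots are needed, so at most 6 can be filled.
An assignment achieving 6: Thu morning→Costa, Thu afternoon→Chen, Thu evening→Dubois, Fri afternoon→Greco, Fri evening→Dubois+Greco.
Loads: Chen 1/1, Dubois 2/2, Costa 1/1, Greco 2/2.

6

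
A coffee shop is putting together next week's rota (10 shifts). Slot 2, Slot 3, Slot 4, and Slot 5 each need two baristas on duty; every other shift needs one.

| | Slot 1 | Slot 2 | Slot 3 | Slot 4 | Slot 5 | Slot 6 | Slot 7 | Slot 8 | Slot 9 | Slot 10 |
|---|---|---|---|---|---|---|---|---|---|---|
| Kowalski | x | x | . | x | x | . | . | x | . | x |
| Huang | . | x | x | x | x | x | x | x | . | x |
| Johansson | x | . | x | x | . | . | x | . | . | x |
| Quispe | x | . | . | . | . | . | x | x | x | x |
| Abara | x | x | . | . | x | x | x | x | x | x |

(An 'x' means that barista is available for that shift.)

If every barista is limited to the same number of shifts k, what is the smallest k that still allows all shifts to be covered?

3

With 5 baristas and 14 worker-slots to fill, someone must work at least ⌈14/5⌉ = 3 shifts, so k ≥ 3.
k = 3 works: Slot 1→Johansson, Slot 2→Kowalski+Huang, Slot 3→Huang+Johansson, Slot 4→Kowalski+Johansson, Slot 5→Kowalski+Abara, Slot 6→Huang, Slot 7→Quispe, Slot 8→Quispe, Slot 9→Quispe, Slot 10→Abara.
Loads: Kowalski 3, Huang 3, Johansson 3, Quispe 3, Abara 2 — all ≤ 3.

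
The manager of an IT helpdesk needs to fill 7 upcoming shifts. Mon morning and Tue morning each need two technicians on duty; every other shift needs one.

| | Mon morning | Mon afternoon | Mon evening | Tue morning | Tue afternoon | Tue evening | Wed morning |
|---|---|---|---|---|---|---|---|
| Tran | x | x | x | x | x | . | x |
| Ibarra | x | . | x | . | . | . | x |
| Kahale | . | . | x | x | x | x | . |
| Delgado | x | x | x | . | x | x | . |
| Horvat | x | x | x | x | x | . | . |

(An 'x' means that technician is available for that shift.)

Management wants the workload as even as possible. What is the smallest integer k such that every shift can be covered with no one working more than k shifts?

With 5 technicians and 9 worker-slots to fill, someone must work at least ⌈9/5⌉ = 2 shifts, so k ≥ 2.
k = 2 works: Mon morning→Ibarra+Delgado, Mon afternoon→Tran, Mon evening→Ibarra, Tue morning→Kahale+Horvat, Tue afternoon→Delgado, Tue evening→Kahale, Wed morning→Tran.
Loads: Tran 2, Ibarra 2, Kahale 2, Delgado 2, Horvat 1 — all ≤ 2.

2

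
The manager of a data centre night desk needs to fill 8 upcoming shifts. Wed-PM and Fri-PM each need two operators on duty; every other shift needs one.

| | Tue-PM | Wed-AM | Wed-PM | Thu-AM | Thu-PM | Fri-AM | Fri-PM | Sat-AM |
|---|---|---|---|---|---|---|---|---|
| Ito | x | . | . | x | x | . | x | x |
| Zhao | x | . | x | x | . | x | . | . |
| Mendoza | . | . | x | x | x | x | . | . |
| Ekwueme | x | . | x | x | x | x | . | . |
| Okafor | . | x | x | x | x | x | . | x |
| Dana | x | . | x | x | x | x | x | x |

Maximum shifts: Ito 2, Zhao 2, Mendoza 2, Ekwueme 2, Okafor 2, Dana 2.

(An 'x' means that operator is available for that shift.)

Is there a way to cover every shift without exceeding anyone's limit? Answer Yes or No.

Yes

Wed-AM can only be covered by Okafor, so that assignment is forced.
Fri-PM can only be covered by Ito and Dana, so that assignment is forced.
One valid schedule: Tue-PM→Zhao, Wed-AM→Okafor, Wed-PM→Ekwueme+Okafor, Thu-AM→Mendoza, Thu-PM→Mendoza, Fri-AM→Zhao, Fri-PM→Ito+Dana, Sat-AM→Ito.
Loads: Ito 2/2, Zhao 2/2, Mendoza 2/2, Ekwueme 1/2, Okafor 2/2, Dana 1/2 — all within limits.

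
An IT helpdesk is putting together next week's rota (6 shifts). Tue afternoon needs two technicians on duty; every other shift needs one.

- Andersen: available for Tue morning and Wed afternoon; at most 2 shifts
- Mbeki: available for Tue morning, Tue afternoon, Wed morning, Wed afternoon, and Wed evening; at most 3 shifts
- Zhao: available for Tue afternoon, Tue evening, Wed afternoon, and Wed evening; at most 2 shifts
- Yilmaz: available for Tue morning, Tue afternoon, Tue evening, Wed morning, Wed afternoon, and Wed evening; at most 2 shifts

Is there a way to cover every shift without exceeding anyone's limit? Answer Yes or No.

One valid schedule: Tue morning→Andersen, Tue afternoon→Mbeki+Zhao, Tue evening→Zhao, Wed morning→Mbeki, Wed afternoon→Andersen, Wed evening→Mbeki.
Loads: Andersen 2/2, Mbeki 3/3, Zhao 2/2, Yilmaz 0/2 — all within limits.

Yes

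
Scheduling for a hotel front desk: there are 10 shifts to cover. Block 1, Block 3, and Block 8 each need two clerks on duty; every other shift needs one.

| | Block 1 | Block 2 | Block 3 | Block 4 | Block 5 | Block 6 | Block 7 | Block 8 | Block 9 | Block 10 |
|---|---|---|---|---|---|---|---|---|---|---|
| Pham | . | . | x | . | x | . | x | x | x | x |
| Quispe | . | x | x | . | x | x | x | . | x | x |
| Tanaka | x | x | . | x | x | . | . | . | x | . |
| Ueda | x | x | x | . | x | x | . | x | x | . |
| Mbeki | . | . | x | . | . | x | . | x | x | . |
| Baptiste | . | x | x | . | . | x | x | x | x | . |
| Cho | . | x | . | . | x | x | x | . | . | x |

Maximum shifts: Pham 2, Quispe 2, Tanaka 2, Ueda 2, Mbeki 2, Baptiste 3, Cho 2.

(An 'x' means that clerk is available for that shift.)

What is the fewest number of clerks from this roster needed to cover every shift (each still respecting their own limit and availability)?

13 slots to fill and no one can take more than 3, so at least ⌈13/3⌉ = 5 clerks are needed.
Any 5 clerks together have capacity at most 3+2+2+2+2 = 11 < 13 slots, so 5 can never suffice.
Pham, Quispe, Tanaka, Ueda, Mbeki, and Baptiste alone can cover everything: Block 1→Tanaka+Ueda, Block 2→Quispe, Block 3→Mbeki+Baptiste, Block 4→Tanaka, Block 5→Quispe, Block 6→Ueda, Block 7→Pham, Block 8→Mbeki+Baptiste, Block 9→Baptiste, Block 10→Pham.

6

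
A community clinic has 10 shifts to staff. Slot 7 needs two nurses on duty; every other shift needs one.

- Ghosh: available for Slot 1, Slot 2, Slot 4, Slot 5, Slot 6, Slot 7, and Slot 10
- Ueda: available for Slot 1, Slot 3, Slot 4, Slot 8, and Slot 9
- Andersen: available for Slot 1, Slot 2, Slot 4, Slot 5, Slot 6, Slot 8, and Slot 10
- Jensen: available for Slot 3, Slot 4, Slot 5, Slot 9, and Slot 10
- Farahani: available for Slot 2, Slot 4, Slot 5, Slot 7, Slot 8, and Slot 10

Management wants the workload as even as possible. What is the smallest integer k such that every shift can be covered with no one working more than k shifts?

3

With 5 nurses and 11 worker-slots to fill, someone must work at least ⌈11/5⌉ = 3 shifts, so k ≥ 3.
k = 3 works: Slot 1→Ghosh, Slot 2→Andersen, Slot 3→Ueda, Slot 4→Jensen, Slot 5→Andersen, Slot 6→Ghosh, Slot 7→Ghosh+Farahani, Slot 8→Ueda, Slot 9→Ueda, Slot 10→Andersen.
Loads: Ghosh 3, Ueda 3, Andersen 3, Jensen 1, Farahani 1 — all ≤ 3.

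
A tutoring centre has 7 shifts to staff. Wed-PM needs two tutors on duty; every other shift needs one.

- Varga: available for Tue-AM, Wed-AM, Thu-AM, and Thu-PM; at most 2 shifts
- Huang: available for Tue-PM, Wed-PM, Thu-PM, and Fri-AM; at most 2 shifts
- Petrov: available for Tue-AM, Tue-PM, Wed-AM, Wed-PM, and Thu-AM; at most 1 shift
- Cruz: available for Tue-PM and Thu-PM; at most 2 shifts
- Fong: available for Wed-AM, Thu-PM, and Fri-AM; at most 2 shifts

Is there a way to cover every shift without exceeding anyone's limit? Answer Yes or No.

Wed-PM can only be covered by Huang and Petrov, so that assignment is forced.
One valid schedule: Tue-AM→Varga, Tue-PM→Cruz, Wed-AM→Fong, Wed-PM→Huang+Petrov, Thu-AM→Varga, Thu-PM→Cruz, Fri-AM→Huang.
Loads: Varga 2/2, Huang 2/2, Petrov 1/1, Cruz 2/2, Fong 1/2 — all within limits.

Yes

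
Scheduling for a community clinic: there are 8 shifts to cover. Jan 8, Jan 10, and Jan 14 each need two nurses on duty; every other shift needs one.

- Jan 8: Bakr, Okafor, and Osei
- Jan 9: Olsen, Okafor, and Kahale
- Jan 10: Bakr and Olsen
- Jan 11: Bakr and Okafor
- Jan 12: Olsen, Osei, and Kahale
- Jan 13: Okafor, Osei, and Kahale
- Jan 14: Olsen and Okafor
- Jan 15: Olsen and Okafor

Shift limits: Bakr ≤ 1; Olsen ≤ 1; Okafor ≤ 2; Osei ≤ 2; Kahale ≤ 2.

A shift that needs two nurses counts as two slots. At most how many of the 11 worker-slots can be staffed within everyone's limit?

Total capacity across all nurses is 1+1+2+2+2 = 8, and 11 slots are needed, so at most 8 can be filled.
An assignment achieving 8: Jan 8→Osei, Jan 9→Kahale, Jan 10→Bakr+Olsen, Jan 11→Okafor, Jan 12→Osei, Jan 13→Kahale, Jan 14→Okafor.
Loads: Bakr 1/1, Olsen 1/1, Okafor 2/2, Osei 2/2, Kahale 2/2.

8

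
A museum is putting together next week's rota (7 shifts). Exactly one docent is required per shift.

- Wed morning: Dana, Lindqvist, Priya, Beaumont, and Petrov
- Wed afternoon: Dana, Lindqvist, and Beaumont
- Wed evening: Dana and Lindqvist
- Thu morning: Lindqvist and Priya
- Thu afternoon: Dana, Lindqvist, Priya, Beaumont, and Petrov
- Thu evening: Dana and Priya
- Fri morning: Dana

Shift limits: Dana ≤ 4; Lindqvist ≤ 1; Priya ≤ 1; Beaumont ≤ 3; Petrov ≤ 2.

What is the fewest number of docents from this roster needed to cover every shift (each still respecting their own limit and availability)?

3

7 slots to fill and no one can take more than 4, so at least ⌈7/4⌉ = 2 docents are needed.
No set of 2 docents can cover every shift (each such set leaves at least one shift with no one available or exceeds a cap).
Dana, Lindqvist, and Beaumont alone can cover everything: Wed morning→Dana, Wed afternoon→Beaumont, Wed evening→Dana, Thu morning→Lindqvist, Thu afternoon→Beaumont, Thu evening→Dana, Fri morning→Dana.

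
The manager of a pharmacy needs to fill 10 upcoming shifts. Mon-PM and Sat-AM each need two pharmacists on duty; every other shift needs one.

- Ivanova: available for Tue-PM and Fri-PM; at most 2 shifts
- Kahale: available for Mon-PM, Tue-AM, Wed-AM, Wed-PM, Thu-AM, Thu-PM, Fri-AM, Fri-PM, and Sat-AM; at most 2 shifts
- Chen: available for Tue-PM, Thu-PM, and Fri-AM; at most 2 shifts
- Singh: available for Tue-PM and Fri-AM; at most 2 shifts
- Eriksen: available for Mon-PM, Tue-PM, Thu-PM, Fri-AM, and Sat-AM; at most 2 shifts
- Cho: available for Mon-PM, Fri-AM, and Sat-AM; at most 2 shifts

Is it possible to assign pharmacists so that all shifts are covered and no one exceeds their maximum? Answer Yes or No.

Total capacity is 12 and 12 slots are needed, so capacity alone doesn't rule it out.
Shifts {Tue-AM, Wed-AM, Wed-PM} need 3 worker-slots in total, but the pharmacists available for any of those shifts (Kahale) can supply at most 2 among them. So no valid schedule exists.

No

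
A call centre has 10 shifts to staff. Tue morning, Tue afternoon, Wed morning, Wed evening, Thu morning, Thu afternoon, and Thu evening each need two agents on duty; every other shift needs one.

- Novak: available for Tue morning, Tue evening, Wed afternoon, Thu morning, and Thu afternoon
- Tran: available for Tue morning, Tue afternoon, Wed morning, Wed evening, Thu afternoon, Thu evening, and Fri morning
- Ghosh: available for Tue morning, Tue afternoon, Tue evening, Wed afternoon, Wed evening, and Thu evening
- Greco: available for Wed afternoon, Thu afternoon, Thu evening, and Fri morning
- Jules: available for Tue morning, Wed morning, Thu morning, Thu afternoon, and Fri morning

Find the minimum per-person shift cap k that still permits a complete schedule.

4

With 5 agents and 17 worker-slots to fill, someone must work at least ⌈17/5⌉ = 4 shifts, so k ≥ 4.
k = 4 works: Tue morning→Novak+Ghosh, Tue afternoon→Tran+Ghosh, Tue evening→Novak, Wed morning→Tran+Jules, Wed afternoon→Novak, Wed evening→Tran+Ghosh, Thu morning→Novak+Jules, Thu afternoon→Greco+Jules, Thu evening→Tran+Ghosh, Fri morning→Greco.
Loads: Novak 4, Tran 4, Ghosh 4, Greco 2, Jules 3 — all ≤ 4.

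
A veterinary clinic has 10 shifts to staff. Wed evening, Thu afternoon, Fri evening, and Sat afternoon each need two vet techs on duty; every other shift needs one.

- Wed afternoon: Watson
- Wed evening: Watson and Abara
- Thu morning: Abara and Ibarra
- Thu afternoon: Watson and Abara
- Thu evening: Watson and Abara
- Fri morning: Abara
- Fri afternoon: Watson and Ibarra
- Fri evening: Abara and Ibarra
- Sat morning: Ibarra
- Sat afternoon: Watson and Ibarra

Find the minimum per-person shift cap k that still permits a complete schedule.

5

With 3 vet techs and 14 worker-slots to fill, someone must work at least ⌈14/3⌉ = 5 shifts, so k ≥ 5.
k = 5 works: Wed afternoon→Watson, Wed evening→Watson+Abara, Thu morning→Abara, Thu afternoon→Watson+Abara, Thu evening→Watson, Fri morning→Abara, Fri afternoon→Ibarra, Fri evening→Abara+Ibarra, Sat morning→Ibarra, Sat afternoon→Watson+Ibarra.
Loads: Watson 5, Abara 5, Ibarra 4 — all ≤ 5.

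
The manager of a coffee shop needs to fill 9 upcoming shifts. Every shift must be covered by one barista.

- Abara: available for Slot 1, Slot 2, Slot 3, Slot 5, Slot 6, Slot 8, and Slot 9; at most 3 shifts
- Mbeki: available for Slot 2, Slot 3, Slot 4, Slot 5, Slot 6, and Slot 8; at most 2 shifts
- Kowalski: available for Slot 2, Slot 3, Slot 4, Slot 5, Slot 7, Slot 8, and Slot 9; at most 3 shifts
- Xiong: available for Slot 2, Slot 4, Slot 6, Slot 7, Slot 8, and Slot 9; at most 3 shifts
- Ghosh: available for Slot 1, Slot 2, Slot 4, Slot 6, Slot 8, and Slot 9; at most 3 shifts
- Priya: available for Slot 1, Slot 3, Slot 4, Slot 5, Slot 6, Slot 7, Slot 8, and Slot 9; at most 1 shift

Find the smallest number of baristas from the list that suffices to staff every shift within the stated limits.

3

9 slots to fill and no one can take more than 3, so at least ⌈9/3⌉ = 3 baristas are needed.
Abara, Kowalski, and Xiong alone can cover everything: Slot 1→Abara, Slot 2→Kowalski, Slot 3→Abara, Slot 4→Kowalski, Slot 5→Abara, Slot 6→Xiong, Slot 7→Kowalski, Slot 8→Xiong, Slot 9→Xiong.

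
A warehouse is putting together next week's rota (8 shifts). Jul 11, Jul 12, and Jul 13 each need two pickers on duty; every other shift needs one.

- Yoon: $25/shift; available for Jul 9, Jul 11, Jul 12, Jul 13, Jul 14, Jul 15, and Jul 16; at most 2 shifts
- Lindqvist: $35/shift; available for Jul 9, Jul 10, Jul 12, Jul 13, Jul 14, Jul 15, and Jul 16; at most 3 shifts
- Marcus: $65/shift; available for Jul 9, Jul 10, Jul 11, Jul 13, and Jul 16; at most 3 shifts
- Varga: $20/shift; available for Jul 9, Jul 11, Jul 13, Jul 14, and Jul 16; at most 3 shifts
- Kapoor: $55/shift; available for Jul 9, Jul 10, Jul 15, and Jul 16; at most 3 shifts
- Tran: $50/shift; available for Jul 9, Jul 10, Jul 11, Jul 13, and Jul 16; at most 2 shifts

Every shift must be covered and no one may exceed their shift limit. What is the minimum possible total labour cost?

$370

Jul 12 can only be covered by Yoon and Lindqvist, so that assignment is forced.
Picking the cheapest available picker for each shift independently would cost $270, but that ignores the shift limits.
An optimal schedule: Jul 9→Varga, Jul 10→Lindqvist, Jul 11→Varga+Tran, Jul 12→Yoon+Lindqvist, Jul 13→Lindqvist+Tran, Jul 14→Varga, Jul 15→Yoon, Jul 16→Kapoor.
Total: 20 + 35 + 20 + 50 + 25 + 35 + 35 + 50 + 20 + 25 + 55 = $370.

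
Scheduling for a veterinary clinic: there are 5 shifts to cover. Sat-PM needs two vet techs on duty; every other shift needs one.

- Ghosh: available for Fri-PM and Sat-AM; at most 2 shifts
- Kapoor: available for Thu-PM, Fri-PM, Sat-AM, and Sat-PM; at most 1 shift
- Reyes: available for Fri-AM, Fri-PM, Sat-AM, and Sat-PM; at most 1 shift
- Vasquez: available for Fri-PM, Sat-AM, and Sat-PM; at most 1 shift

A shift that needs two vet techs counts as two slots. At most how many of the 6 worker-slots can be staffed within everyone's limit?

Total capacity across all vet techs is 2+1+1+1 = 5, and 6 slots are needed, so at most 5 can be filled.
An assignment achieving 5: Thu-PM→Kapoor, Fri-AM→Reyes, Fri-PM→Ghosh, Sat-AM→Ghosh, Sat-PM→Vasquez.
Loads: Ghosh 2/2, Kapoor 1/1, Reyes 1/1, Vasquez 1/1.

5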